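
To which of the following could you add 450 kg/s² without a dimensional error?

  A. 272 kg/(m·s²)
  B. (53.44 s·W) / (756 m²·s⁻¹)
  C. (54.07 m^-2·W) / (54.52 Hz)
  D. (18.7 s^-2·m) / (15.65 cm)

Reference: kg·s⁻².
Each option:
  A. kg·m⁻¹·s⁻²
  B. [kg·m²·s⁻²] / [m²·s⁻¹] = kg·s⁻¹
  C. [kg·s⁻³] / [s⁻¹] = kg·s⁻²  ← same
  D. [m·s⁻²] / [m] = s⁻²
Only C. matches kg·s⁻².

C.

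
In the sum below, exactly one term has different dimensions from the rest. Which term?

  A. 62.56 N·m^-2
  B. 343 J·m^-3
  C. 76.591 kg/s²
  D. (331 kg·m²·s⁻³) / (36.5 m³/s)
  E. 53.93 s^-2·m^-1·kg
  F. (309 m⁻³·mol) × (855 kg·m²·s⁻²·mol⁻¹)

Expand each in SI base units:
  A. N·m⁻² = kg·m·s⁻²·m⁻² = kg·m⁻¹·s⁻²
  B. J·m⁻³ = N·m·m⁻³ = kg·m⁻¹·s⁻²
  C. kg·s⁻²
  D. [kg·m²·s⁻³] / [m³·s⁻¹] = kg·m⁻¹·s⁻²
  E. kg·m⁻¹·s⁻²
  F. [m⁻³·mol] · [kg·m²·s⁻²·mol⁻¹] = kg·m⁻¹·s⁻²
All reduce to kg·m⁻¹·s⁻² except C., which is kg·s⁻².

C.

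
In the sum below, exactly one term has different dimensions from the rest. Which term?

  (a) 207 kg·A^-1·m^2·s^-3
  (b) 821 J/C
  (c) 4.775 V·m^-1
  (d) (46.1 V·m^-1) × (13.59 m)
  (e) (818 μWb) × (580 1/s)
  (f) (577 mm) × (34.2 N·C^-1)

Reduce each to base SI dimensions:
  (a) kg·m²·s⁻³·A⁻¹
  (b) J·C⁻¹ = N·m·(s·A)⁻¹ = kg·m²·s⁻³·A⁻¹
  (c) V·m⁻¹ = J·C⁻¹·m⁻¹ = kg·m·s⁻³·A⁻¹
  (d) [kg·m·s⁻³·A⁻¹] · [m] = kg·m²·s⁻³·A⁻¹
  (e) [kg·m²·s⁻²·A⁻¹] · [s⁻¹] = kg·m²·s⁻³·A⁻¹
  (f) [m] · [kg·m·s⁻³·A⁻¹] = kg·m²·s⁻³·A⁻¹
All reduce to kg·m²·s⁻³·A⁻¹ except (c), which is kg·m·s⁻³·A⁻¹.

(c)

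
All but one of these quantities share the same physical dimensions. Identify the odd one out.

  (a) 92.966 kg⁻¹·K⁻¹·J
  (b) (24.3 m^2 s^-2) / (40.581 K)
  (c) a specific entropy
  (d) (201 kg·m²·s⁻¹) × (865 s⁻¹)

(d)

Work out the base dimensions of each:
  (a) J·kg⁻¹·K⁻¹ = N·m·kg⁻¹·K⁻¹ = m²·s⁻²·K⁻¹
  (b) [m²·s⁻²] / [K] = m²·s⁻²·K⁻¹
  (c) [specific entropy] = m²·s⁻²·K⁻¹
  (d) [kg·m²·s⁻¹] · [s⁻¹] = kg·m²·s⁻²
All reduce to m²·s⁻²·K⁻¹ except (d), which is kg·m²·s⁻².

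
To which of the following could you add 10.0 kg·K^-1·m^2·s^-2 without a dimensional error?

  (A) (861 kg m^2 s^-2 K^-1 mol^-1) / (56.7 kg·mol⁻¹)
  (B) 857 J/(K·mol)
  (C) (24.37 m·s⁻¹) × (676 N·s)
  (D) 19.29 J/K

(D)

Reference: kg·m²·s⁻²·K⁻¹.
Each option:
  (A) [kg·m²·s⁻²·K⁻¹·mol⁻¹] / [kg·mol⁻¹] = m²·s⁻²·K⁻¹
  (B) J·mol⁻¹·K⁻¹ = N·m·mol⁻¹·K⁻¹ = kg·m²·s⁻²·K⁻¹·mol⁻¹
  (C) [m·s⁻¹] · [kg·m·s⁻¹] = kg·m²·s⁻²
  (D) J·K⁻¹ = N·m·K⁻¹ = kg·m²·s⁻²·K⁻¹  ← same
Only (D) matches kg·m²·s⁻²·K⁻¹.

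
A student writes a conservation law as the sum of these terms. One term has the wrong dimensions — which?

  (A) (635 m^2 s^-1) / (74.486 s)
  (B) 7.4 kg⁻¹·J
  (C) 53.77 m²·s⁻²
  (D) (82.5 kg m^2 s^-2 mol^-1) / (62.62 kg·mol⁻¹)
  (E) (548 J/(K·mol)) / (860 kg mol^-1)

Work out the base dimensions of each:
  (A) [m²·s⁻¹] / [s] = m²·s⁻²
  (B) J·kg⁻¹ = N·m·kg⁻¹ = m²·s⁻²
  (C) m²·s⁻²
  (D) [kg·m²·s⁻²·mol⁻¹] / [kg·mol⁻¹] = m²·s⁻²
  (E) [kg·m²·s⁻²·K⁻¹·mol⁻¹] / [kg·mol⁻¹] = m²·s⁻²·K⁻¹
All reduce to m²·s⁻² except (E), which is m²·s⁻²·K⁻¹.

(E)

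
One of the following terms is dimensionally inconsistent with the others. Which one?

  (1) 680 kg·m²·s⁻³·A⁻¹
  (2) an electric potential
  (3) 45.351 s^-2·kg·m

In SI base units:
  (1) kg·m²·s⁻³·A⁻¹
  (2) [electric potential] = kg·m²·s⁻³·A⁻¹
  (3) kg·m·s⁻²
All reduce to kg·m²·s⁻³·A⁻¹ except (3), which is kg·m·s⁻².

(3)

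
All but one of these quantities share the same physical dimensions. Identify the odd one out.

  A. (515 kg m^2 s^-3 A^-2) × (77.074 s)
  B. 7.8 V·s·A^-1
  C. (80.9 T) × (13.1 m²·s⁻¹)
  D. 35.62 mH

Reduce each to base SI dimensions:
  A. [kg·m²·s⁻³·A⁻²] · [s] = kg·m²·s⁻²·A⁻²
  B. V·s·A⁻¹ = J·C⁻¹·s·A⁻¹ = kg·m²·s⁻²·A⁻²
  C. [kg·s⁻²·A⁻¹] · [m²·s⁻¹] = kg·m²·s⁻³·A⁻¹
  D. H = V·s·A⁻¹ = kg·m²·s⁻²·A⁻²
All reduce to kg·m²·s⁻²·A⁻² except C., which is kg·m²·s⁻³·A⁻¹.

C.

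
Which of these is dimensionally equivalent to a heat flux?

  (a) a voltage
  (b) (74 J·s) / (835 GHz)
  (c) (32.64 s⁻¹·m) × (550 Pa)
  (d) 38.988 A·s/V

(c)

Reference: [heat flux] = kg·s⁻³.
Each option:
  (a) [voltage] = kg·m²·s⁻³·A⁻¹
  (b) [kg·m²·s⁻¹] / [s⁻¹] = kg·m²
  (c) [m·s⁻¹] · [kg·m⁻¹·s⁻²] = kg·s⁻³  ← same
  (d) A·s·V⁻¹ = A·s·(J·C⁻¹)⁻¹ = kg⁻¹·m⁻²·s⁴·A²
Only (c) matches kg·s⁻³.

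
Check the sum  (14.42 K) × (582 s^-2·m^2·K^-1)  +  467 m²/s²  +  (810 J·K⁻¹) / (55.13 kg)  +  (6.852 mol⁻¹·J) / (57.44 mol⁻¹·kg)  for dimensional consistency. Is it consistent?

Dimensions:
  (14.42 K) × (582 s^-2·m^2·K^-1):  [K] · [m²·s⁻²·K⁻¹] = m²·s⁻²
  467 m²/s²:  m²·s⁻²
  (810 J·K⁻¹) / (55.13 kg):  [kg·m²·s⁻²·K⁻¹] / [kg] = m²·s⁻²·K⁻¹
  (6.852 mol⁻¹·J) / (57.44 mol⁻¹·kg):  [kg·m²·s⁻²·mol⁻¹] / [kg·mol⁻¹] = m²·s⁻²
The terms do not share a single dimension (m²·s⁻² vs m²·s⁻²·K⁻¹).

No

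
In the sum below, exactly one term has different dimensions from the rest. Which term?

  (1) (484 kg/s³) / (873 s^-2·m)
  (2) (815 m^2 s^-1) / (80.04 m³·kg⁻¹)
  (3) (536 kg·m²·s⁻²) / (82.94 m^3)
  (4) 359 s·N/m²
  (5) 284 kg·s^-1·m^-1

Expand each in SI base units:
  (1) [kg·s⁻³] / [m·s⁻²] = kg·m⁻¹·s⁻¹
  (2) [m²·s⁻¹] / [kg⁻¹·m³] = kg·m⁻¹·s⁻¹
  (3) [kg·m²·s⁻²] / [m³] = kg·m⁻¹·s⁻²
  (4) N·s·m⁻² = kg·m·s⁻²·s·m⁻² = kg·m⁻¹·s⁻¹
  (5) kg·m⁻¹·s⁻¹
All reduce to kg·m⁻¹·s⁻¹ except (3), which is kg·m⁻¹·s⁻².

(3)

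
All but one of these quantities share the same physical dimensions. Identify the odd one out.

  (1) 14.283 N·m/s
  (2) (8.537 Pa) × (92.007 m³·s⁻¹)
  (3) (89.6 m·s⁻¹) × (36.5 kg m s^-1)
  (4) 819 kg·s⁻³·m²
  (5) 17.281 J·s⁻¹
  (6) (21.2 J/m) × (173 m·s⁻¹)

Expand each in SI base units:
  (1) N·m·s⁻¹ = kg·m·s⁻²·m·s⁻¹ = kg·m²·s⁻³
  (2) [kg·m⁻¹·s⁻²] · [m³·s⁻¹] = kg·m²·s⁻³
  (3) [m·s⁻¹] · [kg·m·s⁻¹] = kg·m²·s⁻²
  (4) kg·m²·s⁻³
  (5) J·s⁻¹ = N·m·s⁻¹ = kg·m²·s⁻³
  (6) [kg·m·s⁻²] · [m·s⁻¹] = kg·m²·s⁻³
All reduce to kg·m²·s⁻³ except (3), which is kg·m²·s⁻².

(3)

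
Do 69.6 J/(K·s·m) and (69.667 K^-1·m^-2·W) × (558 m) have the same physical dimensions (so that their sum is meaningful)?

Yes

Expand each in SI base units:
  69.6 J/(K·s·m):  J·s⁻¹·m⁻¹·K⁻¹ = N·m·s⁻¹·m⁻¹·K⁻¹ = kg·m·s⁻³·K⁻¹
  (69.667 K^-1·m^-2·W) × (558 m):  [kg·s⁻³·K⁻¹] · [m] = kg·m·s⁻³·K⁻¹
Both are kg·m·s⁻³·K⁻¹, so they have the same dimensions and can be added.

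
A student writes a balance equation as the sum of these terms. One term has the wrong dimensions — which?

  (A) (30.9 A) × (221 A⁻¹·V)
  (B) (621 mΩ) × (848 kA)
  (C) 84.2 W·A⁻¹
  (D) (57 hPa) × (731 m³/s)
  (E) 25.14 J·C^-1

(D)

Dimensions:
  (A) [A] · [kg·m²·s⁻³·A⁻²] = kg·m²·s⁻³·A⁻¹
  (B) [kg·m²·s⁻³·A⁻²] · [A] = kg·m²·s⁻³·A⁻¹
  (C) W·A⁻¹ = J·s⁻¹·A⁻¹ = kg·m²·s⁻³·A⁻¹
  (D) [kg·m⁻¹·s⁻²] · [m³·s⁻¹] = kg·m²·s⁻³
  (E) J·C⁻¹ = N·m·(s·A)⁻¹ = kg·m²·s⁻³·A⁻¹
All reduce to kg·m²·s⁻³·A⁻¹ except (D), which is kg·m²·s⁻³.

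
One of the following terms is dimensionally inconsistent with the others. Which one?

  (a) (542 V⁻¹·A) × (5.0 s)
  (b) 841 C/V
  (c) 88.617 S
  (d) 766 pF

Work out the base dimensions of each:
  (a) [kg⁻¹·m⁻²·s³·A²] · [s] = kg⁻¹·m⁻²·s⁴·A²
  (b) C·V⁻¹ = s·A·(J·C⁻¹)⁻¹ = kg⁻¹·m⁻²·s⁴·A²
  (c) S = Ω⁻¹ = kg⁻¹·m⁻²·s³·A²
  (d) F = C·V⁻¹ = kg⁻¹·m⁻²·s⁴·A²
All reduce to kg⁻¹·m⁻²·s⁴·A² except (c), which is kg⁻¹·m⁻²·s³·A².

(c)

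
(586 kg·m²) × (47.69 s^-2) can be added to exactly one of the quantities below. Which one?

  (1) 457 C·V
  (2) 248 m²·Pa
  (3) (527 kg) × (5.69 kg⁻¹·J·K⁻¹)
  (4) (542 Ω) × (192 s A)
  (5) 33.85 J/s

Reference: [kg·m²] · [s⁻²] = kg·m²·s⁻².
Each option:
  (1) C·V = s·A·J·C⁻¹ = kg·m²·s⁻²  ← same
  (2) Pa·m² = N·m⁻²·m² = kg·m·s⁻²
  (3) [kg] · [m²·s⁻²·K⁻¹] = kg·m²·s⁻²·K⁻¹
  (4) [kg·m²·s⁻³·A⁻²] · [s·A] = kg·m²·s⁻²·A⁻¹
  (5) J·s⁻¹ = N·m·s⁻¹ = kg·m²·s⁻³
Only (1) matches kg·m²·s⁻².

(1)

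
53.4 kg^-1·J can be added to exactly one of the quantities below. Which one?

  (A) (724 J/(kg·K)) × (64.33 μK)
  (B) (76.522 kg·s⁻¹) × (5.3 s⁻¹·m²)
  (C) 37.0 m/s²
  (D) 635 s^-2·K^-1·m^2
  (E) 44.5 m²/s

Reference: J·kg⁻¹ = N·m·kg⁻¹ = m²·s⁻².
Each option:
  (A) [m²·s⁻²·K⁻¹] · [K] = m²·s⁻²  ← same
  (B) [kg·s⁻¹] · [m²·s⁻¹] = kg·m²·s⁻²
  (C) m·s⁻²
  (D) m²·s⁻²·K⁻¹
  (E) m²·s⁻¹
Only (A) matches m²·s⁻².

(A)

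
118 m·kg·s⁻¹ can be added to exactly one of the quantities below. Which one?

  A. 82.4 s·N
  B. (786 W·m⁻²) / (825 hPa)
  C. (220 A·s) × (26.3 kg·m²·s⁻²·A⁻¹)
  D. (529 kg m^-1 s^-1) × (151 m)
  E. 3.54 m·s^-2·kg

Reference: kg·m·s⁻¹.
Each option:
  A. N·s = kg·m·s⁻²·s = kg·m·s⁻¹  ← same
  B. [kg·s⁻³] / [kg·m⁻¹·s⁻²] = m·s⁻¹
  C. [s·A] · [kg·m²·s⁻²·A⁻¹] = kg·m²·s⁻¹
  D. [kg·m⁻¹·s⁻¹] · [m] = kg·s⁻¹
  E. kg·m·s⁻²
Only A. matches kg·m·s⁻¹.

A.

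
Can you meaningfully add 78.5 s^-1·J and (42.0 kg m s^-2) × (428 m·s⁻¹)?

Work out the base dimensions of each:
  78.5 s^-1·J:  J·s⁻¹ = N·m·s⁻¹ = kg·m²·s⁻³
  (42.0 kg m s^-2) × (428 m·s⁻¹):  [kg·m·s⁻²] · [m·s⁻¹] = kg·m²·s⁻³
Both are kg·m²·s⁻³, so they have the same dimensions and can be added.

Yes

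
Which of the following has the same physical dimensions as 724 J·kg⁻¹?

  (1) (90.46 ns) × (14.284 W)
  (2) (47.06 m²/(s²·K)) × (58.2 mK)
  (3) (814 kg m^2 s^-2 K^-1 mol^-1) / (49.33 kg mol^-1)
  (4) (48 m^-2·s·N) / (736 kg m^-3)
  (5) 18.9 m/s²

Reference: J·kg⁻¹ = N·m·kg⁻¹ = m²·s⁻².
Each option:
  (1) [s] · [kg·m²·s⁻³] = kg·m²·s⁻²
  (2) [m²·s⁻²·K⁻¹] · [K] = m²·s⁻²  ← same
  (3) [kg·m²·s⁻²·K⁻¹·mol⁻¹] / [kg·mol⁻¹] = m²·s⁻²·K⁻¹
  (4) [kg·m⁻¹·s⁻¹] / [kg·m⁻³] = m²·s⁻¹
  (5) m·s⁻²
Only (2) matches m²·s⁻².

(2)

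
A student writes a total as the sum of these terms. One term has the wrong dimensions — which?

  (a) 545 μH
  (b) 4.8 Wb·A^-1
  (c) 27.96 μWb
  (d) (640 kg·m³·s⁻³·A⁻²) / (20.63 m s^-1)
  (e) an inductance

Reduce each to base SI dimensions:
  (a) H = V·s·A⁻¹ = kg·m²·s⁻²·A⁻²
  (b) Wb·A⁻¹ = V·s·A⁻¹ = kg·m²·s⁻²·A⁻²
  (c) Wb = V·s = kg·m²·s⁻²·A⁻¹
  (d) [kg·m³·s⁻³·A⁻²] / [m·s⁻¹] = kg·m²·s⁻²·A⁻²
  (e) [inductance] = kg·m²·s⁻²·A⁻²
All reduce to kg·m²·s⁻²·A⁻² except (c), which is kg·m²·s⁻²·A⁻¹.

(c)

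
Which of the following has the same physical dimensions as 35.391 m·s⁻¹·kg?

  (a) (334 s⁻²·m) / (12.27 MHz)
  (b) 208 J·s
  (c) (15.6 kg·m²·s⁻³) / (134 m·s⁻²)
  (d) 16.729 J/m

(c)

Reference: kg·m·s⁻¹.
Each option:
  (a) [m·s⁻²] / [s⁻¹] = m·s⁻¹
  (b) J·s = N·m·s = kg·m²·s⁻¹
  (c) [kg·m²·s⁻³] / [m·s⁻²] = kg·m·s⁻¹  ← same
  (d) J·m⁻¹ = N·m·m⁻¹ = kg·m·s⁻²
Only (c) matches kg·m·s⁻¹.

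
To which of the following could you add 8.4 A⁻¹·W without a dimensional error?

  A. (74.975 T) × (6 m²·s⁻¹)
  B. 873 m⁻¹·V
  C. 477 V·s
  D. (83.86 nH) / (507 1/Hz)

A.

Reference: W·A⁻¹ = J·s⁻¹·A⁻¹ = kg·m²·s⁻³·A⁻¹.
Each option:
  A. [kg·s⁻²·A⁻¹] · [m²·s⁻¹] = kg·m²·s⁻³·A⁻¹  ← same
  B. V·m⁻¹ = J·C⁻¹·m⁻¹ = kg·m·s⁻³·A⁻¹
  C. V·s = J·C⁻¹·s = kg·m²·s⁻²·A⁻¹
  D. [kg·m²·s⁻²·A⁻²] / [s] = kg·m²·s⁻³·A⁻²
Only A. matches kg·m²·s⁻³·A⁻¹.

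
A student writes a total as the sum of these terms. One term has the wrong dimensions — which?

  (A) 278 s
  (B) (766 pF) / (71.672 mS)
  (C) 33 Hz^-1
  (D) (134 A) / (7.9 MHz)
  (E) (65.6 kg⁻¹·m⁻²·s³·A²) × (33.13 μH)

(D)

Reduce each to base SI dimensions:
  (A) s
  (B) [kg⁻¹·m⁻²·s⁴·A²] / [kg⁻¹·m⁻²·s³·A²] = s
  (C) Hz⁻¹ = (s⁻¹)⁻¹ = s
  (D) [A] / [s⁻¹] = s·A
  (E) [kg⁻¹·m⁻²·s³·A²] · [kg·m²·s⁻²·A⁻²] = s
All reduce to s except (D), which is s·A.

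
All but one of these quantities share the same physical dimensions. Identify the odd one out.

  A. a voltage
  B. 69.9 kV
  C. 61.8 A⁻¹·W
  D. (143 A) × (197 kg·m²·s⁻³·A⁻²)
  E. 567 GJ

E.

Reduce each to base SI dimensions:
  A. [voltage] = kg·m²·s⁻³·A⁻¹
  B. V = J·C⁻¹ = kg·m²·s⁻³·A⁻¹
  C. W·A⁻¹ = J·s⁻¹·A⁻¹ = kg·m²·s⁻³·A⁻¹
  D. [A] · [kg·m²·s⁻³·A⁻²] = kg·m²·s⁻³·A⁻¹
  E. J = N·m = kg·m²·s⁻²
All reduce to kg·m²·s⁻³·A⁻¹ except E., which is kg·m²·s⁻².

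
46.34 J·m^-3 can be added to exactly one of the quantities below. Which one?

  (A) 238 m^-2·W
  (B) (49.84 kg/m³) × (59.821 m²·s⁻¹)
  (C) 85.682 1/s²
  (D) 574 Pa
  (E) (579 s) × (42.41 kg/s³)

Reference: J·m⁻³ = N·m·m⁻³ = kg·m⁻¹·s⁻².
Each option:
  (A) W·m⁻² = J·s⁻¹·m⁻² = kg·s⁻³
  (B) [kg·m⁻³] · [m²·s⁻¹] = kg·m⁻¹·s⁻¹
  (C) s⁻²
  (D) Pa = N·m⁻² = kg·m⁻¹·s⁻²  ← same
  (E) [s] · [kg·s⁻³] = kg·s⁻²
Only (D) matches kg·m⁻¹·s⁻².

(D)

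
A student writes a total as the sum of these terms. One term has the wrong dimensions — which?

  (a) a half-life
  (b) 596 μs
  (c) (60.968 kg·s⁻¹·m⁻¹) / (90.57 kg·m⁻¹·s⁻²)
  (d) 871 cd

(d)

Reduce each to base SI dimensions:
  (a) [half-life] = s
  (b) s
  (c) [kg·m⁻¹·s⁻¹] / [kg·m⁻¹·s⁻²] = s
  (d) cd
All reduce to s except (d), which is cd.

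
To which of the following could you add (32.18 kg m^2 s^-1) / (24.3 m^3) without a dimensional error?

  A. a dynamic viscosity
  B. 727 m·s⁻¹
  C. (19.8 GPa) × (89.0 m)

A.

Reference: [kg·m²·s⁻¹] / [m³] = kg·m⁻¹·s⁻¹.
Each option:
  A. [dynamic viscosity] = kg·m⁻¹·s⁻¹  ← same
  B. m·s⁻¹
  C. [kg·m⁻¹·s⁻²] · [m] = kg·s⁻²
Only A. matches kg·m⁻¹·s⁻¹.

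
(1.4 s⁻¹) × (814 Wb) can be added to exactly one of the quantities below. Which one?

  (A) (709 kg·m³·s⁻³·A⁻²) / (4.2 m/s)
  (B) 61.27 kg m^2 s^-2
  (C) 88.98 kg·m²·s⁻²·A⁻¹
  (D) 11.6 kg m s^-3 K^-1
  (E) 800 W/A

(E)

Reference: [s⁻¹] · [kg·m²·s⁻²·A⁻¹] = kg·m²·s⁻³·A⁻¹.
Each option:
  (A) [kg·m³·s⁻³·A⁻²] / [m·s⁻¹] = kg·m²·s⁻²·A⁻²
  (B) kg·m²·s⁻²
  (C) kg·m²·s⁻²·A⁻¹
  (D) kg·m·s⁻³·K⁻¹
  (E) W·A⁻¹ = J·s⁻¹·A⁻¹ = kg·m²·s⁻³·A⁻¹  ← same
Only (E) matches kg·m²·s⁻³·A⁻¹.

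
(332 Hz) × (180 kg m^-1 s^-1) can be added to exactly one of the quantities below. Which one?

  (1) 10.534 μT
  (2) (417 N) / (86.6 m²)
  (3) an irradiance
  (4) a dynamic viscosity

(2)

Reference: [s⁻¹] · [kg·m⁻¹·s⁻¹] = kg·m⁻¹·s⁻².
Each option:
  (1) T = Wb·m⁻² = kg·s⁻²·A⁻¹
  (2) [kg·m·s⁻²] / [m²] = kg·m⁻¹·s⁻²  ← same
  (3) [irradiance] = kg·s⁻³
  (4) [dynamic viscosity] = kg·m⁻¹·s⁻¹
Only (2) matches kg·m⁻¹·s⁻².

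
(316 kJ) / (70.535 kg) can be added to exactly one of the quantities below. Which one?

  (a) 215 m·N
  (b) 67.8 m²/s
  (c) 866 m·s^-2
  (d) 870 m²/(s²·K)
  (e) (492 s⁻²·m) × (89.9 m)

(e)

Reference: [kg·m²·s⁻²] / [kg] = m²·s⁻².
Each option:
  (a) N·m = kg·m·s⁻²·m = kg·m²·s⁻²
  (b) m²·s⁻¹
  (c) m·s⁻²
  (d) m²·s⁻²·K⁻¹
  (e) [m·s⁻²] · [m] = m²·s⁻²  ← same
Only (e) matches m²·s⁻².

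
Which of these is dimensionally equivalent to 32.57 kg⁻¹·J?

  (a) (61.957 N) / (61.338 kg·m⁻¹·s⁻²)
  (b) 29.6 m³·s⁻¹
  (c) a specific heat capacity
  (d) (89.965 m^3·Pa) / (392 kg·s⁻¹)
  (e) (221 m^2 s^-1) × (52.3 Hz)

(e)

Reference: J·kg⁻¹ = N·m·kg⁻¹ = m²·s⁻².
Each option:
  (a) [kg·m·s⁻²] / [kg·m⁻¹·s⁻²] = m²
  (b) m³·s⁻¹
  (c) [specific heat capacity] = m²·s⁻²·K⁻¹
  (d) [kg·m²·s⁻²] / [kg·s⁻¹] = m²·s⁻¹
  (e) [m²·s⁻¹] · [s⁻¹] = m²·s⁻²  ← same
Only (e) matches m²·s⁻².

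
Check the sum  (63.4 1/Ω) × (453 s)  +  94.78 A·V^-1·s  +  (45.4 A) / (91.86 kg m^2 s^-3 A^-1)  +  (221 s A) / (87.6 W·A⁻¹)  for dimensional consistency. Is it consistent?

Dimensions:
  (63.4 1/Ω) × (453 s):  [kg⁻¹·m⁻²·s³·A²] · [s] = kg⁻¹·m⁻²·s⁴·A²
  94.78 A·V^-1·s:  A·s·V⁻¹ = A·s·(J·C⁻¹)⁻¹ = kg⁻¹·m⁻²·s⁴·A²
  (45.4 A) / (91.86 kg m^2 s^-3 A^-1):  [A] / [kg·m²·s⁻³·A⁻¹] = kg⁻¹·m⁻²·s³·A²
  (221 s A) / (87.6 W·A⁻¹):  [s·A] / [kg·m²·s⁻³·A⁻¹] = kg⁻¹·m⁻²·s⁴·A²
The terms do not share a single dimension (kg⁻¹·m⁻²·s³·A² vs kg⁻¹·m⁻²·s⁴·A²).

No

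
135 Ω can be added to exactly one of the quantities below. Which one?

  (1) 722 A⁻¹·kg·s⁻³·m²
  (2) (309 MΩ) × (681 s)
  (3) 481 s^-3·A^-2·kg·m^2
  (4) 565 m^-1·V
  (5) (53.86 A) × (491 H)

(3)

Reference: Ω = V·A⁻¹ = kg·m²·s⁻³·A⁻².
Each option:
  (1) kg·m²·s⁻³·A⁻¹
  (2) [kg·m²·s⁻³·A⁻²] · [s] = kg·m²·s⁻²·A⁻²
  (3) kg·m²·s⁻³·A⁻²  ← same
  (4) V·m⁻¹ = J·C⁻¹·m⁻¹ = kg·m·s⁻³·A⁻¹
  (5) [A] · [kg·m²·s⁻²·A⁻²] = kg·m²·s⁻²·A⁻¹
Only (3) matches kg·m²·s⁻³·A⁻².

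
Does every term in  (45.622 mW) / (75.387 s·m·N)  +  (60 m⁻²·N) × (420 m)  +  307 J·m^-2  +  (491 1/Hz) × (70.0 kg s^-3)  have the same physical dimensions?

No

Expand each in SI base units:
  (45.622 mW) / (75.387 s·m·N):  [kg·m²·s⁻³] / [kg·m²·s⁻¹] = s⁻²
  (60 m⁻²·N) × (420 m):  [kg·m⁻¹·s⁻²] · [m] = kg·s⁻²
  307 J·m^-2:  J·m⁻² = N·m·m⁻² = kg·s⁻²
  (491 1/Hz) × (70.0 kg s^-3):  [s] · [kg·s⁻³] = kg·s⁻²
The terms do not share a single dimension (kg·s⁻² vs s⁻²).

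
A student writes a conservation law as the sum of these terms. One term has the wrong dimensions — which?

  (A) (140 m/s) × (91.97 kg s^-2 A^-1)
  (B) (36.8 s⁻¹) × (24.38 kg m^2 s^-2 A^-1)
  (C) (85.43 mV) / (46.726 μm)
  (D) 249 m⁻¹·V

(B)

Dimensions:
  (A) [m·s⁻¹] · [kg·s⁻²·A⁻¹] = kg·m·s⁻³·A⁻¹
  (B) [s⁻¹] · [kg·m²·s⁻²·A⁻¹] = kg·m²·s⁻³·A⁻¹
  (C) [kg·m²·s⁻³·A⁻¹] / [m] = kg·m·s⁻³·A⁻¹
  (D) V·m⁻¹ = J·C⁻¹·m⁻¹ = kg·m·s⁻³·A⁻¹
All reduce to kg·m·s⁻³·A⁻¹ except (B), which is kg·m²·s⁻³·A⁻¹.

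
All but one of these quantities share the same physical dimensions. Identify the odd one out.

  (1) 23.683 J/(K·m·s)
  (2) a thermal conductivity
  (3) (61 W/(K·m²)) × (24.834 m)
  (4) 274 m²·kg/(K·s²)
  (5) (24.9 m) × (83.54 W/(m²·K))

Dimensions:
  (1) J·s⁻¹·m⁻¹·K⁻¹ = N·m·s⁻¹·m⁻¹·K⁻¹ = kg·m·s⁻³·K⁻¹
  (2) [thermal conductivity] = kg·m·s⁻³·K⁻¹
  (3) [kg·s⁻³·K⁻¹] · [m] = kg·m·s⁻³·K⁻¹
  (4) kg·m²·s⁻²·K⁻¹
  (5) [m] · [kg·s⁻³·K⁻¹] = kg·m·s⁻³·K⁻¹
All reduce to kg·m·s⁻³·K⁻¹ except (4), which is kg·m²·s⁻²·K⁻¹.

(4)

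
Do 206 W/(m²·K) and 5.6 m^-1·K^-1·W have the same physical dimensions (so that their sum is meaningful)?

No

Work out the base dimensions of each:
  206 W/(m²·K):  W·m⁻²·K⁻¹ = J·s⁻¹·m⁻²·K⁻¹ = kg·s⁻³·K⁻¹
  5.6 m^-1·K^-1·W:  W·m⁻¹·K⁻¹ = J·s⁻¹·m⁻¹·K⁻¹ = kg·m·s⁻³·K⁻¹
kg·s⁻³·K⁻¹ ≠ kg·m·s⁻³·K⁻¹, so they cannot be added.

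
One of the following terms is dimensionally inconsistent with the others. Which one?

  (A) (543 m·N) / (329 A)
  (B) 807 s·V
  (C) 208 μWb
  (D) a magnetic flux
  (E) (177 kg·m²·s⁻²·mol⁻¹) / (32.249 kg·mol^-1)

In SI base units:
  (A) [kg·m²·s⁻²] / [A] = kg·m²·s⁻²·A⁻¹
  (B) V·s = J·C⁻¹·s = kg·m²·s⁻²·A⁻¹
  (C) Wb = V·s = kg·m²·s⁻²·A⁻¹
  (D) [magnetic flux] = kg·m²·s⁻²·A⁻¹
  (E) [kg·m²·s⁻²·mol⁻¹] / [kg·mol⁻¹] = m²·s⁻²
All reduce to kg·m²·s⁻²·A⁻¹ except (E), which is m²·s⁻².

(E)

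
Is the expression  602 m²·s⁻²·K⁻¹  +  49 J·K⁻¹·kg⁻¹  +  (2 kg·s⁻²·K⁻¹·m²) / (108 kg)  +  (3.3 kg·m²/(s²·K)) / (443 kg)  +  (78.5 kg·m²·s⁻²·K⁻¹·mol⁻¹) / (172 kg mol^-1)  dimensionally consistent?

Yes

Reduce each to base SI dimensions:
  602 m²·s⁻²·K⁻¹:  m²·s⁻²·K⁻¹
  49 J·K⁻¹·kg⁻¹:  J·kg⁻¹·K⁻¹ = N·m·kg⁻¹·K⁻¹ = m²·s⁻²·K⁻¹
  (2 kg·s⁻²·K⁻¹·m²) / (108 kg):  [kg·m²·s⁻²·K⁻¹] / [kg] = m²·s⁻²·K⁻¹
  (3.3 kg·m²/(s²·K)) / (443 kg):  [kg·m²·s⁻²·K⁻¹] / [kg] = m²·s⁻²·K⁻¹
  (78.5 kg·m²·s⁻²·K⁻¹·mol⁻¹) / (172 kg mol^-1):  [kg·m²·s⁻²·K⁻¹·mol⁻¹] / [kg·mol⁻¹] = m²·s⁻²·K⁻¹
Every term reduces to m²·s⁻²·K⁻¹.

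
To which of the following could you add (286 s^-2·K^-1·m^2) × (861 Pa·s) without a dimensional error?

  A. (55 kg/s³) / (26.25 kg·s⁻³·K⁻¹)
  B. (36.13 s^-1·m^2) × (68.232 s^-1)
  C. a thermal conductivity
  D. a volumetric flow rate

Reference: [m²·s⁻²·K⁻¹] · [kg·m⁻¹·s⁻¹] = kg·m·s⁻³·K⁻¹.
Each option:
  A. [kg·s⁻³] / [kg·s⁻³·K⁻¹] = K
  B. [m²·s⁻¹] · [s⁻¹] = m²·s⁻²
  C. [thermal conductivity] = kg·m·s⁻³·K⁻¹  ← same
  D. [volumetric flow rate] = m³·s⁻¹
Only C. matches kg·m·s⁻³·K⁻¹.

C.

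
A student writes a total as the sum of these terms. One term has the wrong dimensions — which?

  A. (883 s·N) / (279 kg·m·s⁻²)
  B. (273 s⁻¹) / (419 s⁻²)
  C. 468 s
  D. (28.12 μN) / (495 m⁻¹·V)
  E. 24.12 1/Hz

D.

In SI base units:
  A. [kg·m·s⁻¹] / [kg·m·s⁻²] = s
  B. [s⁻¹] / [s⁻²] = s
  C. s
  D. [kg·m·s⁻²] / [kg·m·s⁻³·A⁻¹] = s·A
  E. Hz⁻¹ = (s⁻¹)⁻¹ = s
All reduce to s except D., which is s·A.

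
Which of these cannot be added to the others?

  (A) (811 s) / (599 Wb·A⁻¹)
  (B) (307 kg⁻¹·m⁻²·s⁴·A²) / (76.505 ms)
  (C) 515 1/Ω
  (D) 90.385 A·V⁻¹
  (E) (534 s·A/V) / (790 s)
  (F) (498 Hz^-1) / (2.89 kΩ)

(F)

Expand each in SI base units:
  (A) [s] / [kg·m²·s⁻²·A⁻²] = kg⁻¹·m⁻²·s³·A²
  (B) [kg⁻¹·m⁻²·s⁴·A²] / [s] = kg⁻¹·m⁻²·s³·A²
  (C) Ω⁻¹ = (V·A⁻¹)⁻¹ = kg⁻¹·m⁻²·s³·A²
  (D) A·V⁻¹ = A·(J·C⁻¹)⁻¹ = kg⁻¹·m⁻²·s³·A²
  (E) [kg⁻¹·m⁻²·s⁴·A²] / [s] = kg⁻¹·m⁻²·s³·A²
  (F) [s] / [kg·m²·s⁻³·A⁻²] = kg⁻¹·m⁻²·s⁴·A²
All reduce to kg⁻¹·m⁻²·s³·A² except (F), which is kg⁻¹·m⁻²·s⁴·A².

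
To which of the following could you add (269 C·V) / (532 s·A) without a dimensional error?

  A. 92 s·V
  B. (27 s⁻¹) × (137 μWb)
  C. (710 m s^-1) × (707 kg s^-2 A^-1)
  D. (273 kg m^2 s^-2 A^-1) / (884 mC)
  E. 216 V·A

Reference: [kg·m²·s⁻²] / [s·A] = kg·m²·s⁻³·A⁻¹.
Each option:
  A. V·s = J·C⁻¹·s = kg·m²·s⁻²·A⁻¹
  B. [s⁻¹] · [kg·m²·s⁻²·A⁻¹] = kg·m²·s⁻³·A⁻¹  ← same
  C. [m·s⁻¹] · [kg·s⁻²·A⁻¹] = kg·m·s⁻³·A⁻¹
  D. [kg·m²·s⁻²·A⁻¹] / [s·A] = kg·m²·s⁻³·A⁻²
  E. V·A = J·C⁻¹·A = kg·m²·s⁻³
Only B. matches kg·m²·s⁻³·A⁻¹.

B.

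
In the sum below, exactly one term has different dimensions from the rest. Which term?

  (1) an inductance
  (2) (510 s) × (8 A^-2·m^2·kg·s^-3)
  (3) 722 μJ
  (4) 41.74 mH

(3)

Work out the base dimensions of each:
  (1) [inductance] = kg·m²·s⁻²·A⁻²
  (2) [s] · [kg·m²·s⁻³·A⁻²] = kg·m²·s⁻²·A⁻²
  (3) J = N·m = kg·m²·s⁻²
  (4) H = V·s·A⁻¹ = kg·m²·s⁻²·A⁻²
All reduce to kg·m²·s⁻²·A⁻² except (3), which is kg·m²·s⁻².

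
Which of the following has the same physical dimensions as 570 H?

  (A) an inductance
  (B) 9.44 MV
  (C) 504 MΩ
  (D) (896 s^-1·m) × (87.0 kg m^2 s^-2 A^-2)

Reference: H = V·s·A⁻¹ = kg·m²·s⁻²·A⁻².
Each option:
  (A) [inductance] = kg·m²·s⁻²·A⁻²  ← same
  (B) V = J·C⁻¹ = kg·m²·s⁻³·A⁻¹
  (C) Ω = V·A⁻¹ = kg·m²·s⁻³·A⁻²
  (D) [m·s⁻¹] · [kg·m²·s⁻²·A⁻²] = kg·m³·s⁻³·A⁻²
Only (A) matches kg·m²·s⁻²·A⁻².

(A)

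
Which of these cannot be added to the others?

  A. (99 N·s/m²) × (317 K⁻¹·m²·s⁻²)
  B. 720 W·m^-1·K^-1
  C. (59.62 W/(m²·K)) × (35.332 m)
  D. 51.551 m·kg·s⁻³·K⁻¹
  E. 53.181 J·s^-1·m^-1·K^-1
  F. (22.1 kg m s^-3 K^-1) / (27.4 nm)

F.

Reduce each to base SI dimensions:
  A. [kg·m⁻¹·s⁻¹] · [m²·s⁻²·K⁻¹] = kg·m·s⁻³·K⁻¹
  B. W·m⁻¹·K⁻¹ = J·s⁻¹·m⁻¹·K⁻¹ = kg·m·s⁻³·K⁻¹
  C. [kg·s⁻³·K⁻¹] · [m] = kg·m·s⁻³·K⁻¹
  D. kg·m·s⁻³·K⁻¹
  E. J·s⁻¹·m⁻¹·K⁻¹ = N·m·s⁻¹·m⁻¹·K⁻¹ = kg·m·s⁻³·K⁻¹
  F. [kg·m·s⁻³·K⁻¹] / [m] = kg·s⁻³·K⁻¹
All reduce to kg·m·s⁻³·K⁻¹ except F., which is kg·s⁻³·K⁻¹.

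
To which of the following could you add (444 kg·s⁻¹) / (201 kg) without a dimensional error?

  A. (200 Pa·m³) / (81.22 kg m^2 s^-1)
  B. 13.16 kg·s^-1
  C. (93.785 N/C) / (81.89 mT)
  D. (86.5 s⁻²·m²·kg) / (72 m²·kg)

A.

Reference: [kg·s⁻¹] / [kg] = s⁻¹.
Each option:
  A. [kg·m²·s⁻²] / [kg·m²·s⁻¹] = s⁻¹  ← same
  B. kg·s⁻¹
  C. [kg·m·s⁻³·A⁻¹] / [kg·s⁻²·A⁻¹] = m·s⁻¹
  D. [kg·m²·s⁻²] / [kg·m²] = s⁻²
Only A. matches s⁻¹.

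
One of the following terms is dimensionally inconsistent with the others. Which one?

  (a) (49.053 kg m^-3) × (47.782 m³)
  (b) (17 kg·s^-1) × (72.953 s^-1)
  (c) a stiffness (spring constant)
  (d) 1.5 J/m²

Dimensions:
  (a) [kg·m⁻³] · [m³] = kg
  (b) [kg·s⁻¹] · [s⁻¹] = kg·s⁻²
  (c) [stiffness (spring constant)] = kg·s⁻²
  (d) J·m⁻² = N·m·m⁻² = kg·s⁻²
All reduce to kg·s⁻² except (a), which is kg.

(a)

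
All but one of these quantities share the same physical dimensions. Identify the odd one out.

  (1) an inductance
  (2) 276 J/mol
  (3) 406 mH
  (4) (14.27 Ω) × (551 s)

(2)

Expand each in SI base units:
  (1) [inductance] = kg·m²·s⁻²·A⁻²
  (2) J·mol⁻¹ = N·m·mol⁻¹ = kg·m²·s⁻²·mol⁻¹
  (3) H = V·s·A⁻¹ = kg·m²·s⁻²·A⁻²
  (4) [kg·m²·s⁻³·A⁻²] · [s] = kg·m²·s⁻²·A⁻²
All reduce to kg·m²·s⁻²·A⁻² except (2), which is kg·m²·s⁻²·mol⁻¹.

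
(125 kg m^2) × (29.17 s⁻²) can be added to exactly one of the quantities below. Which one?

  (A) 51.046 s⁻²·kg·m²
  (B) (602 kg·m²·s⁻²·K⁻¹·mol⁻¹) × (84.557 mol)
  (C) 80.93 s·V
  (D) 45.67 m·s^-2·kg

Reference: [kg·m²] · [s⁻²] = kg·m²·s⁻².
Each option:
  (A) kg·m²·s⁻²  ← same
  (B) [kg·m²·s⁻²·K⁻¹·mol⁻¹] · [mol] = kg·m²·s⁻²·K⁻¹
  (C) V·s = J·C⁻¹·s = kg·m²·s⁻²·A⁻¹
  (D) kg·m·s⁻²
Only (A) matches kg·m²·s⁻².

(A)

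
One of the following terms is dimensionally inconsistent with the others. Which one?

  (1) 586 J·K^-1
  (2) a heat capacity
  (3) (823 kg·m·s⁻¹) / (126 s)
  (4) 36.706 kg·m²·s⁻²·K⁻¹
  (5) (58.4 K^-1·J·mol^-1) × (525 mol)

Dimensions:
  (1) J·K⁻¹ = N·m·K⁻¹ = kg·m²·s⁻²·K⁻¹
  (2) [heat capacity] = kg·m²·s⁻²·K⁻¹
  (3) [kg·m·s⁻¹] / [s] = kg·m·s⁻²
  (4) kg·m²·s⁻²·K⁻¹
  (5) [kg·m²·s⁻²·K⁻¹·mol⁻¹] · [mol] = kg·m²·s⁻²·K⁻¹
All reduce to kg·m²·s⁻²·K⁻¹ except (3), which is kg·m·s⁻².

(3)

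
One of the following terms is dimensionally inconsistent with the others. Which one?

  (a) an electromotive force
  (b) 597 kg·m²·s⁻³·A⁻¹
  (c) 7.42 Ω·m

(c)

Work out the base dimensions of each:
  (a) [electromotive force] = kg·m²·s⁻³·A⁻¹
  (b) kg·m²·s⁻³·A⁻¹
  (c) Ω·m = V·A⁻¹·m = kg·m³·s⁻³·A⁻²
All reduce to kg·m²·s⁻³·A⁻¹ except (c), which is kg·m³·s⁻³·A⁻².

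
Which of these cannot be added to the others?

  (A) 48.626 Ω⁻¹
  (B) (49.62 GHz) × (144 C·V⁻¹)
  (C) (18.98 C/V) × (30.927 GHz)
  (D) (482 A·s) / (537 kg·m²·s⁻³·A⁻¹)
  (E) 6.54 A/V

(D)

Expand each in SI base units:
  (A) Ω⁻¹ = (V·A⁻¹)⁻¹ = kg⁻¹·m⁻²·s³·A²
  (B) [s⁻¹] · [kg⁻¹·m⁻²·s⁴·A²] = kg⁻¹·m⁻²·s³·A²
  (C) [kg⁻¹·m⁻²·s⁴·A²] · [s⁻¹] = kg⁻¹·m⁻²·s³·A²
  (D) [s·A] / [kg·m²·s⁻³·A⁻¹] = kg⁻¹·m⁻²·s⁴·A²
  (E) A·V⁻¹ = A·(J·C⁻¹)⁻¹ = kg⁻¹·m⁻²·s³·A²
All reduce to kg⁻¹·m⁻²·s³·A² except (D), which is kg⁻¹·m⁻²·s⁴·A².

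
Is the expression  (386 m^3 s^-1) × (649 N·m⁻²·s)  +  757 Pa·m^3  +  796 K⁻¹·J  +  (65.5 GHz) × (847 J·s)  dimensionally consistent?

No

Expand each in SI base units:
  (386 m^3 s^-1) × (649 N·m⁻²·s):  [m³·s⁻¹] · [kg·m⁻¹·s⁻¹] = kg·m²·s⁻²
  757 Pa·m^3:  Pa·m³ = N·m⁻²·m³ = kg·m²·s⁻²
  796 K⁻¹·J:  J·K⁻¹ = N·m·K⁻¹ = kg·m²·s⁻²·K⁻¹
  (65.5 GHz) × (847 J·s):  [s⁻¹] · [kg·m²·s⁻¹] = kg·m²·s⁻²
The terms do not share a single dimension (kg·m²·s⁻² vs kg·m²·s⁻²·K⁻¹).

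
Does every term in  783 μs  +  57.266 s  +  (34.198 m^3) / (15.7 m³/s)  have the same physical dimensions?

In SI base units:
  783 μs:  s
  57.266 s:  s
  (34.198 m^3) / (15.7 m³/s):  [m³] / [m³·s⁻¹] = s
Every term reduces to s.

Yes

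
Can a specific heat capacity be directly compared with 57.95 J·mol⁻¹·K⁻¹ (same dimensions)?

No

In SI base units:
  a specific heat capacity:  [specific heat capacity] = m²·s⁻²·K⁻¹
  57.95 J·mol⁻¹·K⁻¹:  J·mol⁻¹·K⁻¹ = N·m·mol⁻¹·K⁻¹ = kg·m²·s⁻²·K⁻¹·mol⁻¹
m²·s⁻²·K⁻¹ ≠ kg·m²·s⁻²·K⁻¹·mol⁻¹, so they cannot be added.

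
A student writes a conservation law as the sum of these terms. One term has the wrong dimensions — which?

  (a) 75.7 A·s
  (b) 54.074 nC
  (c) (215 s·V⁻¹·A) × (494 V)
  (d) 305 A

Reduce each to base SI dimensions:
  (a) A·s = s·A
  (b) C = s·A
  (c) [kg⁻¹·m⁻²·s⁴·A²] · [kg·m²·s⁻³·A⁻¹] = s·A
  (d) A
All reduce to s·A except (d), which is A.

(d)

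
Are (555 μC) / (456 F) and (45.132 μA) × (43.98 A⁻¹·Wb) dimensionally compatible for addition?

No

Work out the base dimensions of each:
  (555 μC) / (456 F):  [s·A] / [kg⁻¹·m⁻²·s⁴·A²] = kg·m²·s⁻³·A⁻¹
  (45.132 μA) × (43.98 A⁻¹·Wb):  [A] · [kg·m²·s⁻²·A⁻²] = kg·m²·s⁻²·A⁻¹
kg·m²·s⁻³·A⁻¹ ≠ kg·m²·s⁻²·A⁻¹, so they cannot be added.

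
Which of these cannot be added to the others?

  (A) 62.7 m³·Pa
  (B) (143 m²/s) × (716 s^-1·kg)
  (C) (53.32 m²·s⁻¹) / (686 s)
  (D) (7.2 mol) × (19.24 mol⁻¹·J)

(C)

Reduce each to base SI dimensions:
  (A) Pa·m³ = N·m⁻²·m³ = kg·m²·s⁻²
  (B) [m²·s⁻¹] · [kg·s⁻¹] = kg·m²·s⁻²
  (C) [m²·s⁻¹] / [s] = m²·s⁻²
  (D) [mol] · [kg·m²·s⁻²·mol⁻¹] = kg·m²·s⁻²
All reduce to kg·m²·s⁻² except (C), which is m²·s⁻².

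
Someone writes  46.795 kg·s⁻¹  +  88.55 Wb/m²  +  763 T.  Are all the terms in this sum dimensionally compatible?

No

In SI base units:
  46.795 kg·s⁻¹:  kg·s⁻¹
  88.55 Wb/m²:  Wb·m⁻² = V·s·m⁻² = kg·s⁻²·A⁻¹
  763 T:  T = Wb·m⁻² = kg·s⁻²·A⁻¹
The terms do not share a single dimension (kg·s⁻²·A⁻¹ vs kg·s⁻¹).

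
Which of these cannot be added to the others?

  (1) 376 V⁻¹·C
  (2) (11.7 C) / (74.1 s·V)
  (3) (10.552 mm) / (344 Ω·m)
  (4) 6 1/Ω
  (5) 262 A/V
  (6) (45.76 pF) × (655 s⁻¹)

In SI base units:
  (1) C·V⁻¹ = s·A·(J·C⁻¹)⁻¹ = kg⁻¹·m⁻²·s⁴·A²
  (2) [s·A] / [kg·m²·s⁻²·A⁻¹] = kg⁻¹·m⁻²·s³·A²
  (3) [m] / [kg·m³·s⁻³·A⁻²] = kg⁻¹·m⁻²·s³·A²
  (4) Ω⁻¹ = (V·A⁻¹)⁻¹ = kg⁻¹·m⁻²·s³·A²
  (5) A·V⁻¹ = A·(J·C⁻¹)⁻¹ = kg⁻¹·m⁻²·s³·A²
  (6) [kg⁻¹·m⁻²·s⁴·A²] · [s⁻¹] = kg⁻¹·m⁻²·s³·A²
All reduce to kg⁻¹·m⁻²·s³·A² except (1), which is kg⁻¹·m⁻²·s⁴·A².

(1)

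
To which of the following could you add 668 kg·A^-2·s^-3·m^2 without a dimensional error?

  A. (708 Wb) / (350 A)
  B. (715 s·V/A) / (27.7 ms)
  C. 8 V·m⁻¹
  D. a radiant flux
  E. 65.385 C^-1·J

B.

Reference: kg·m²·s⁻³·A⁻².
Each option:
  A. [kg·m²·s⁻²·A⁻¹] / [A] = kg·m²·s⁻²·A⁻²
  B. [kg·m²·s⁻²·A⁻²] / [s] = kg·m²·s⁻³·A⁻²  ← same
  C. V·m⁻¹ = J·C⁻¹·m⁻¹ = kg·m·s⁻³·A⁻¹
  D. [radiant flux] = kg·m²·s⁻³
  E. J·C⁻¹ = N·m·(s·A)⁻¹ = kg·m²·s⁻³·A⁻¹
Only B. matches kg·m²·s⁻³·A⁻².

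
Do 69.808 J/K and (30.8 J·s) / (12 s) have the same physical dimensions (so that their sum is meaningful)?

Work out the base dimensions of each:
  69.808 J/K:  J·K⁻¹ = N·m·K⁻¹ = kg·m²·s⁻²·K⁻¹
  (30.8 J·s) / (12 s):  [kg·m²·s⁻¹] / [s] = kg·m²·s⁻²
kg·m²·s⁻²·K⁻¹ ≠ kg·m²·s⁻², so they cannot be added.

No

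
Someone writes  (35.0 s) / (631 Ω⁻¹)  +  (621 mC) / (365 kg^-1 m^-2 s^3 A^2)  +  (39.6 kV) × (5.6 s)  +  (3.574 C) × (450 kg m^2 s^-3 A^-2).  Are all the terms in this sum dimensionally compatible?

No

Expand each in SI base units:
  (35.0 s) / (631 Ω⁻¹):  [s] / [kg⁻¹·m⁻²·s³·A²] = kg·m²·s⁻²·A⁻²
  (621 mC) / (365 kg^-1 m^-2 s^3 A^2):  [s·A] / [kg⁻¹·m⁻²·s³·A²] = kg·m²·s⁻²·A⁻¹
  (39.6 kV) × (5.6 s):  [kg·m²·s⁻³·A⁻¹] · [s] = kg·m²·s⁻²·A⁻¹
  (3.574 C) × (450 kg m^2 s^-3 A^-2):  [s·A] · [kg·m²·s⁻³·A⁻²] = kg·m²·s⁻²·A⁻¹
The terms do not share a single dimension (kg·m²·s⁻²·A⁻² vs kg·m²·s⁻²·A⁻¹).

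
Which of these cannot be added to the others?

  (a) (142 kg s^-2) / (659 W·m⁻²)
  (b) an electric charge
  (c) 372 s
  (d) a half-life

(b)

Expand each in SI base units:
  (a) [kg·s⁻²] / [kg·s⁻³] = s
  (b) [electric charge] = s·A
  (c) s
  (d) [half-life] = s
All reduce to s except (b), which is s·A.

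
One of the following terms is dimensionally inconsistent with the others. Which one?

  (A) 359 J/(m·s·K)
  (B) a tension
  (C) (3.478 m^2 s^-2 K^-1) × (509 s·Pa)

(B)

In SI base units:
  (A) J·s⁻¹·m⁻¹·K⁻¹ = N·m·s⁻¹·m⁻¹·K⁻¹ = kg·m·s⁻³·K⁻¹
  (B) [tension] = kg·m·s⁻²
  (C) [m²·s⁻²·K⁻¹] · [kg·m⁻¹·s⁻¹] = kg·m·s⁻³·K⁻¹
All reduce to kg·m·s⁻³·K⁻¹ except (B), which is kg·m·s⁻².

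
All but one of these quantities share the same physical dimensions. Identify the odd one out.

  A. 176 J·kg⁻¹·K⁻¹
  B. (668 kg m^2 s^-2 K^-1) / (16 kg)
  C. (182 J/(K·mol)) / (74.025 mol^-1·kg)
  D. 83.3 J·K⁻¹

D.

Expand each in SI base units:
  A. J·kg⁻¹·K⁻¹ = N·m·kg⁻¹·K⁻¹ = m²·s⁻²·K⁻¹
  B. [kg·m²·s⁻²·K⁻¹] / [kg] = m²·s⁻²·K⁻¹
  C. [kg·m²·s⁻²·K⁻¹·mol⁻¹] / [kg·mol⁻¹] = m²·s⁻²·K⁻¹
  D. J·K⁻¹ = N·m·K⁻¹ = kg·m²·s⁻²·K⁻¹
All reduce to m²·s⁻²·K⁻¹ except D., which is kg·m²·s⁻²·K⁻¹.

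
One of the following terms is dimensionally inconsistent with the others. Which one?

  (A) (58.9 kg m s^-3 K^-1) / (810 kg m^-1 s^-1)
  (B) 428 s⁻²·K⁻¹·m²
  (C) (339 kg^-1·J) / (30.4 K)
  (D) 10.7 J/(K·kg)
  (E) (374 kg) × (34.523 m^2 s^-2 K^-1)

(E)

Expand each in SI base units:
  (A) [kg·m·s⁻³·K⁻¹] / [kg·m⁻¹·s⁻¹] = m²·s⁻²·K⁻¹
  (B) m²·s⁻²·K⁻¹
  (C) [m²·s⁻²] / [K] = m²·s⁻²·K⁻¹
  (D) J·kg⁻¹·K⁻¹ = N·m·kg⁻¹·K⁻¹ = m²·s⁻²·K⁻¹
  (E) [kg] · [m²·s⁻²·K⁻¹] = kg·m²·s⁻²·K⁻¹
All reduce to m²·s⁻²·K⁻¹ except (E), which is kg·m²·s⁻²·K⁻¹.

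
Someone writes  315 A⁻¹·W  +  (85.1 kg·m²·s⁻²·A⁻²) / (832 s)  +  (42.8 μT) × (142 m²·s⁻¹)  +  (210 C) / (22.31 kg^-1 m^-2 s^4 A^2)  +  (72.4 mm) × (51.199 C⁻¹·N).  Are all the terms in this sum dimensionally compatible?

Work out the base dimensions of each:
  315 A⁻¹·W:  W·A⁻¹ = J·s⁻¹·A⁻¹ = kg·m²·s⁻³·A⁻¹
  (85.1 kg·m²·s⁻²·A⁻²) / (832 s):  [kg·m²·s⁻²·A⁻²] / [s] = kg·m²·s⁻³·A⁻²
  (42.8 μT) × (142 m²·s⁻¹):  [kg·s⁻²·A⁻¹] · [m²·s⁻¹] = kg·m²·s⁻³·A⁻¹
  (210 C) / (22.31 kg^-1 m^-2 s^4 A^2):  [s·A] / [kg⁻¹·m⁻²·s⁴·A²] = kg·m²·s⁻³·A⁻¹
  (72.4 mm) × (51.199 C⁻¹·N):  [m] · [kg·m·s⁻³·A⁻¹] = kg·m²·s⁻³·A⁻¹
The terms do not share a single dimension (kg·m²·s⁻³·A⁻² vs kg·m²·s⁻³·A⁻¹).

No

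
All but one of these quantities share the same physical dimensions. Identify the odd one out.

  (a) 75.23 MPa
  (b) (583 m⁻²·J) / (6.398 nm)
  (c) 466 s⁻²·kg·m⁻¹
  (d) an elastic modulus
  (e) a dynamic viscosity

(e)

Expand each in SI base units:
  (a) Pa = N·m⁻² = kg·m⁻¹·s⁻²
  (b) [kg·s⁻²] / [m] = kg·m⁻¹·s⁻²
  (c) kg·m⁻¹·s⁻²
  (d) [elastic modulus] = kg·m⁻¹·s⁻²
  (e) [dynamic viscosity] = kg·m⁻¹·s⁻¹
All reduce to kg·m⁻¹·s⁻² except (e), which is kg·m⁻¹·s⁻¹.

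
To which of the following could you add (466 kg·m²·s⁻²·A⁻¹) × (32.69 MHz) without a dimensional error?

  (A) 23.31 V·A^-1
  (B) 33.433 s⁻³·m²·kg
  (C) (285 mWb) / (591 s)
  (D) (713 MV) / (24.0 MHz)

Reference: [kg·m²·s⁻²·A⁻¹] · [s⁻¹] = kg·m²·s⁻³·A⁻¹.
Each option:
  (A) V·A⁻¹ = J·C⁻¹·A⁻¹ = kg·m²·s⁻³·A⁻²
  (B) kg·m²·s⁻³
  (C) [kg·m²·s⁻²·A⁻¹] / [s] = kg·m²·s⁻³·A⁻¹  ← same
  (D) [kg·m²·s⁻³·A⁻¹] / [s⁻¹] = kg·m²·s⁻²·A⁻¹
Only (C) matches kg·m²·s⁻³·A⁻¹.

(C)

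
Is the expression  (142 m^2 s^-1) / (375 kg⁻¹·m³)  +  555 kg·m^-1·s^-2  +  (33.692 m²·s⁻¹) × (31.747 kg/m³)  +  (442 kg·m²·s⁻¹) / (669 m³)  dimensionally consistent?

No

In SI base units:
  (142 m^2 s^-1) / (375 kg⁻¹·m³):  [m²·s⁻¹] / [kg⁻¹·m³] = kg·m⁻¹·s⁻¹
  555 kg·m^-1·s^-2:  kg·m⁻¹·s⁻²
  (33.692 m²·s⁻¹) × (31.747 kg/m³):  [m²·s⁻¹] · [kg·m⁻³] = kg·m⁻¹·s⁻¹
  (442 kg·m²·s⁻¹) / (669 m³):  [kg·m²·s⁻¹] / [m³] = kg·m⁻¹·s⁻¹
The terms do not share a single dimension (kg·m⁻¹·s⁻² vs kg·m⁻¹·s⁻¹).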